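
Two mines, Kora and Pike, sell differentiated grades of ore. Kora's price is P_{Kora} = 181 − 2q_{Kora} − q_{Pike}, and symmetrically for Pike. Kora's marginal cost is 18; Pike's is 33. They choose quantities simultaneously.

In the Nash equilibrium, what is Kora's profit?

2257.92

Mine Kora's profit: π = q_{Kora}(181 − 2q_{Kora} − q_{Pike}) − 18q_{Kora}.
∂π/∂q_{Kora} = 163 − 4q_{Kora} − q_{Pike} = 0 ⇒ q_{Kora} = 40.75 − 0.25q_{Pike}.
Similarly q_{Pike} = 37 − 0.25q_{Kora}.
Solving the two reaction functions simultaneously: (1 − (−0.25)(−0.25))q_{Kora} = 40.75 − 0.25·37, so 0.9375q_{Kora} = 31.5 and q_{Kora} = 33.6.
Then q_{Pike} = 37 − 0.25·33.6 = 28.6.
P_{Kora} = 181 − 2·33.6 − 28.6 = 85.2.
Profit = (85.2 − 18)·33.6 = 2257.92.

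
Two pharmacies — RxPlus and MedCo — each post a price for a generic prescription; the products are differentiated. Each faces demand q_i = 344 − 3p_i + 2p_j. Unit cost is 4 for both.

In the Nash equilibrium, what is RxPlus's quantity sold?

RxPlus's profit: π = (p_{RxPlus} − 4)(344 − 3p_{RxPlus} + 2p_{MedCo}).
∂π/∂p_{RxPlus} = 356 − 6p_{RxPlus} + 2p_{MedCo} = 0 ⇒ p_{RxPlus} = 178/3 + (1/3)p_{MedCo}.
The game is symmetric, so in equilibrium p_{MedCo} = p_{RxPlus}: the reaction function gives (2/3)p_{RxPlus} = 178/3, hence p_{RxPlus} = 89.
q_{RxPlus} = 344 − 3·89 + 2·89 = 255.

255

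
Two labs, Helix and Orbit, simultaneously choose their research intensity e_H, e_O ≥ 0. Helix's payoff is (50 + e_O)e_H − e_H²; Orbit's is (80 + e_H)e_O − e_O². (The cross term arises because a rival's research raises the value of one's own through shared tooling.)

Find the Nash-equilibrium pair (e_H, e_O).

Expanding Helix's payoff: 50e_H + e_Oe_H − e_H².
∂π/∂e_H = 50 + e_O − 2e_H = 0, so e_H = 25 + 0.5e_O.
Likewise for Orbit: e_O = 40 + 0.5e_H.
Plugging e_O into Helix's best response: e_H = 25 + 0.5(40 + 0.5e_H) ⇒ 0.75e_H = 45, so e_H = 60.
Then e_O = 40 + 0.5·60 = 70.

60, 70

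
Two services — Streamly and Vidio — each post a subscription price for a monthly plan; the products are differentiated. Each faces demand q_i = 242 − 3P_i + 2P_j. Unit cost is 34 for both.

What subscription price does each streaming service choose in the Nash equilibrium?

Streamly's profit: π = (P_{Streamly} − 34)(242 − 3P_{Streamly} + 2P_{Vidio}).
∂π/∂P_{Streamly} = 344 − 6P_{Streamly} + 2P_{Vidio} = 0 ⇒ P_{Streamly} = 172/3 + (1/3)P_{Vidio}.
Setting P_{Streamly} = P_{Vidio} in the reaction function: P_{Streamly} = 172/3 + (1/3)P_{Streamly}, so P_{Streamly} = (172/3) / (2/3) = 86.

86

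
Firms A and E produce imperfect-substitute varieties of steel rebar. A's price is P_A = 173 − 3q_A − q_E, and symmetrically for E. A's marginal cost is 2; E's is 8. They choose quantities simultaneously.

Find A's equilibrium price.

75.8

Firm A's profit: π = q_A(173 − 3q_A − q_E) − 2q_A.
∂π/∂q_A = 171 − 6q_A − q_E = 0 ⇒ q_A = 28.5 − (1/6)q_E.
Similarly q_E = 27.5 − (1/6)q_A.
Solving the two reaction functions simultaneously: (1 − (−1/6)(−1/6))q_A = 28.5 − (1/6)·27.5, so (35/36)q_A = 287/12 and q_A = 24.6.
Then q_E = 27.5 − (1/6)·24.6 = 23.4.
P_A = 173 − 3·24.6 − 23.4 = 75.8.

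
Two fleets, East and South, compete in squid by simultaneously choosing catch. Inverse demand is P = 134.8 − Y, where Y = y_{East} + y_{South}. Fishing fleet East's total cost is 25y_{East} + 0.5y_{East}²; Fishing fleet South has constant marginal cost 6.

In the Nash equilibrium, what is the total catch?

Fishing fleet East's profit: π = y_{East}(134.8 − (y_{East} + y_{South})) − 25y_{East} − 0.5y_{East}².
∂π/∂y_{East} = 109.8 − 3y_{East} − y_{South} = 0, so y_{East} = 36.6 − (1/3)y_{South}.
For South: ∂π/∂y_{South} = 128.8 − 2y_{South} − y_{East} = 0 ⇒ y_{South} = 64.4 − 0.5y_{East}.
Solving the two reaction functions simultaneously: (1 − (−1/3)(−0.5))y_{East} = 36.6 − (1/3)·64.4, so (5/6)y_{East} = 227/15 and y_{East} = 18.16.
Then y_{South} = 64.4 − 0.5·18.16 = 55.32.
Total catch: 18.16 + 55.32 = 73.48.

73.48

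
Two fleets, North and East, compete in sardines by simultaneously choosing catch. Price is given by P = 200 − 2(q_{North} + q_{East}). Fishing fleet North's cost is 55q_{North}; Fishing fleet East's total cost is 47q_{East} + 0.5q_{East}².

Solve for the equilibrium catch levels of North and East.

Fishing fleet North's profit: π = q_{North}(200 − 2(q_{North} + q_{East})) − 55q_{North}.
∂π/∂q_{North} = 145 − 4q_{North} − 2q_{East} = 0, so q_{North} = 36.25 − 0.5q_{East}.
For East: ∂π/∂q_{East} = 153 − 5q_{East} − 2q_{North} = 0 ⇒ q_{East} = 30.6 − 0.4q_{North}.
Plugging q_{East} into North's best response: q_{North} = 36.25 − 0.5(30.6 − 0.4q_{North}) ⇒ 0.8q_{North} = 20.95, so q_{North} = 26.1875.
Then q_{East} = 30.6 − 0.4·26.1875 = 20.125.

26.1875, 20.125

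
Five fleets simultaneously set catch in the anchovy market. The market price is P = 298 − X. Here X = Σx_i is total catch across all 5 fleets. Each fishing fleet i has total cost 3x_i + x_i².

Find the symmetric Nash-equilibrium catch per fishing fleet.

36.875

A representative fishing fleet's profit is π_i = x_i(298 − X) − 3x_i − x_i², with X = x_i + Σ_{j≠i} x_j.
First-order condition: 295 − 4x_i − Σ_{j≠i} x_j = 0.
With identical fishing fleets, set every x_j = x: then 295 − 4x − 4x = 0, i.e. x = 295/8 = 36.875.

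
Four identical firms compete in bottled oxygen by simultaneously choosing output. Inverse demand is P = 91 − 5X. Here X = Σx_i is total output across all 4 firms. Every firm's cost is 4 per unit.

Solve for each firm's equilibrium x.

A representative firm's profit is π_i = x_i(91 − 5X) − 4x_i, with X = x_i + Σ_{j≠i} x_j.
First-order condition: 87 − 10x_i − 5Σ_{j≠i} x_j = 0.
Imposing symmetry (x_j = x for all j) turns Σ_{j≠i} x_j into 3x, so 87 = 25x and x = 3.48.

3.48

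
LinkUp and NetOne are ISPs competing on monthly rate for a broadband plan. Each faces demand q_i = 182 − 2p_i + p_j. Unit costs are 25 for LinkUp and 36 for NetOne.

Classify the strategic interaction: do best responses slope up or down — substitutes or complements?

strategic complements

LinkUp's profit: π = (p_{LinkUp} − 25)(182 − 2p_{LinkUp} + p_{NetOne}).
∂π/∂p_{LinkUp} = 232 − 4p_{LinkUp} + p_{NetOne} = 0 ⇒ p_{LinkUp} = 58 + 0.25p_{NetOne}.
The best-response slope dp_{LinkUp}/dp_{NetOne} = 0.25 > 0: the reaction function is upward-sloping, so the choices are strategic complements.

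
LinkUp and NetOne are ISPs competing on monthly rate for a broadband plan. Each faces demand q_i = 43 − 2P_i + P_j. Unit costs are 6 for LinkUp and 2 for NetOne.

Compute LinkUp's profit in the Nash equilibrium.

LinkUp's profit: π = (P_{LinkUp} − 6)(43 − 2P_{LinkUp} + P_{NetOne}).
∂π/∂P_{LinkUp} = 55 − 4P_{LinkUp} + P_{NetOne} = 0 ⇒ P_{LinkUp} = 13.75 + 0.25P_{NetOne}.
Similarly P_{NetOne} = 11.75 + 0.25P_{LinkUp}.
Plugging P_{NetOne} into LinkUp's best response: P_{LinkUp} = 13.75 + 0.25(11.75 + 0.25P_{LinkUp}) ⇒ 0.9375P_{LinkUp} = 16.6875, so P_{LinkUp} = 17.8.
Then P_{NetOne} = 11.75 + 0.25·17.8 = 16.2.
q_{LinkUp} = 43 − 2·17.8 + 16.2 = 23.6.
Profit = (17.8 − 6)·23.6 = 278.48.

278.48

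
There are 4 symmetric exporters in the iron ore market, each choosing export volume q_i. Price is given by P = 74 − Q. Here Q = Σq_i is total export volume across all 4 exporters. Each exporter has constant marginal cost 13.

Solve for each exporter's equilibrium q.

A representative exporter's profit is π_i = q_i(74 − Q) − 13q_i, with Q = q_i + Σ_{j≠i} q_j.
First-order condition: 61 − 2q_i − Σ_{j≠i} q_j = 0.
With identical exporters, set every q_j = q: then 61 − 2q − 3q = 0, i.e. q = 61/5 = 12.2.

12.2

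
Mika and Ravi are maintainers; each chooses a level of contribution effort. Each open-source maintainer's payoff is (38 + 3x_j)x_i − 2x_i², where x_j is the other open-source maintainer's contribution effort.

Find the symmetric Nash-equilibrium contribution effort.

38

Mika's payoff is (38 + 3x_R)x_M − 2x_M².
∂π/∂x_M = 38 + 3x_R − 4x_M = 0, so x_M = 9.5 + 0.75x_R.
Setting x_M = x_R in the reaction function: x_M = 9.5 + 0.75x_M, so x_M = 9.5 / 0.25 = 38.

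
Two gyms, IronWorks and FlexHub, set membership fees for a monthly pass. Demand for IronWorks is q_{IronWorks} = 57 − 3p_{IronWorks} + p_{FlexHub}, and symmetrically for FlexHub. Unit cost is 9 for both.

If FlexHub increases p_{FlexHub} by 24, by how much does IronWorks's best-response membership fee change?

4

IronWorks's profit: π = (p_{IronWorks} − 9)(57 − 3p_{IronWorks} + p_{FlexHub}).
∂π/∂p_{IronWorks} = 84 − 6p_{IronWorks} + p_{FlexHub} = 0 ⇒ p_{IronWorks} = 14 + (1/6)p_{FlexHub}.
The reaction-function slope is 1/6, so a 24-unit rise in p_{FlexHub} moves p_{IronWorks} by 1/6 × 24 = 4. IronWorks's best response rises — the actions are strategic complements.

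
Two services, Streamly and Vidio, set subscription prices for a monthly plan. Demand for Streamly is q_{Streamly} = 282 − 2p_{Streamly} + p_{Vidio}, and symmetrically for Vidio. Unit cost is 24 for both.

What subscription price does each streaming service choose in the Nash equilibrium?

Streamly's profit: π = (p_{Streamly} − 24)(282 − 2p_{Streamly} + p_{Vidio}).
∂π/∂p_{Streamly} = 330 − 4p_{Streamly} + p_{Vidio} = 0 ⇒ p_{Streamly} = 82.5 + 0.25p_{Vidio}.
The game is symmetric, so in equilibrium p_{Vidio} = p_{Streamly}: the reaction function gives 0.75p_{Streamly} = 82.5, hence p_{Streamly} = 110.

110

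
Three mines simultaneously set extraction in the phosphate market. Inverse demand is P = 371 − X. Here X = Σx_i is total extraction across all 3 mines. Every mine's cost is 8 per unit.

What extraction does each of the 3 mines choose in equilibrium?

A representative mine's profit is π_i = x_i(371 − X) − 8x_i, with X = x_i + Σ_{j≠i} x_j.
First-order condition: 363 − 2x_i − Σ_{j≠i} x_j = 0.
With identical mines, set every x_j = x: then 363 − 2x − 2x = 0, i.e. x = 363/4 = 90.75.

90.75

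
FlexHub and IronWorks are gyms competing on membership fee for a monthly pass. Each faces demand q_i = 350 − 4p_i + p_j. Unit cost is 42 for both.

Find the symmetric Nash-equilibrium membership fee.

74

FlexHub's profit: π = (p_{FlexHub} − 42)(350 − 4p_{FlexHub} + p_{IronWorks}).
∂π/∂p_{FlexHub} = 518 − 8p_{FlexHub} + p_{IronWorks} = 0 ⇒ p_{FlexHub} = 64.75 + 0.125p_{IronWorks}.
By symmetry p_{IronWorks} = p_{FlexHub}; substituting into the reaction function, 0.875p_{FlexHub} = 64.75 and p_{FlexHub} = 74.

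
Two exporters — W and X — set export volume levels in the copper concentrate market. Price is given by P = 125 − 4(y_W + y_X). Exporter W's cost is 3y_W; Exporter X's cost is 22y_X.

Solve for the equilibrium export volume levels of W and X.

11.75, 7

Exporter W's profit: π = y_W(125 − 4(y_W + y_X)) − 3y_W.
∂π/∂y_W = 122 − 8y_W − 4y_X = 0, so y_W = 15.25 − 0.5y_X.
By the same steps for X: y_X = 12.875 − 0.5y_W.
Plugging y_X into W's best response: y_W = 15.25 − 0.5(12.875 − 0.5y_W) ⇒ 0.75y_W = 8.8125, so y_W = 11.75.
Then y_X = 12.875 − 0.5·11.75 = 7.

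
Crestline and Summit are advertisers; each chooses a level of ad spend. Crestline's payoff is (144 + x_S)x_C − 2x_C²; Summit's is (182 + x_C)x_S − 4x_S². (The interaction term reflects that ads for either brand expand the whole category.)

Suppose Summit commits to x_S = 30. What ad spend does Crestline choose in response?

Expanding Crestline's payoff: 144x_C + x_Sx_C − 2x_C².
∂π/∂x_C = 144 + x_S − 4x_C = 0, so x_C = 36 + 0.25x_S.
At x_S = 30: x_C = 36 + 0.25·30 = 43.5.

43.5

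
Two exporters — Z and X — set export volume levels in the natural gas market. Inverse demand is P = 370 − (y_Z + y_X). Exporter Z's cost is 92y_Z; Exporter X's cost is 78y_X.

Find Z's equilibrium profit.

7744

Exporter Z's profit: π = y_Z(370 − (y_Z + y_X)) − 92y_Z.
∂π/∂y_Z = 278 − 2y_Z − y_X = 0, so y_Z = 139 − 0.5y_X.
By the same steps for X: y_X = 146 − 0.5y_Z.
Plugging y_X into Z's best response: y_Z = 139 − 0.5(146 − 0.5y_Z) ⇒ 0.75y_Z = 66, so y_Z = 88.
Then y_X = 146 − 0.5·88 = 102.
Price P = 370 − 190 = 180.
Z's profit: (180 − 92)·88 = 7744.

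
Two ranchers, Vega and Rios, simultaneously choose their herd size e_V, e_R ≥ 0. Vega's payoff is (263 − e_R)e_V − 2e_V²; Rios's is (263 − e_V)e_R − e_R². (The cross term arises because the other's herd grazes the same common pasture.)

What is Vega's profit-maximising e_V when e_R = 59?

Expanding Vega's payoff: 263e_V − e_Re_V − 2e_V².
∂π/∂e_V = 263 − e_R − 4e_V = 0, so e_V = 65.75 − 0.25e_R.
At e_R = 59: e_V = 65.75 − 0.25·59 = 51.

51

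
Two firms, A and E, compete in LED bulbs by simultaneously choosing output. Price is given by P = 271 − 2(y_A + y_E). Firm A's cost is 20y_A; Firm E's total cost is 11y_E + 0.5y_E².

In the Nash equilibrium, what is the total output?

Firm A's profit: π = y_A(271 − 2(y_A + y_E)) − 20y_A.
∂π/∂y_A = 251 − 4y_A − 2y_E = 0, so y_A = 62.75 − 0.5y_E.
For E: ∂π/∂y_E = 260 − 5y_E − 2y_A = 0 ⇒ y_E = 52 − 0.4y_A.
Solving the two reaction functions simultaneously: (1 − (−0.5)(−0.4))y_A = 62.75 − 0.5·52, so 0.8y_A = 36.75 and y_A = 45.9375.
Then y_E = 52 − 0.4·45.9375 = 33.625.
Total output: 45.9375 + 33.625 = 79.5625.

79.5625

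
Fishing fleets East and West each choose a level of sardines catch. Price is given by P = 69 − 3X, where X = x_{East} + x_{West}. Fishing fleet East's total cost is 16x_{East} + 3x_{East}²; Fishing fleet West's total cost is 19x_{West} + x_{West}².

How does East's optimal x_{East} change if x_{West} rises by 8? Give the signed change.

-2

Fishing fleet East's profit: π = x_{East}(69 − 3(x_{East} + x_{West})) − 16x_{East} − 3x_{East}².
∂π/∂x_{East} = 53 − 12x_{East} − 3x_{West} = 0, so x_{East} = 53/12 − 0.25x_{West}.
The reaction-function slope is −0.25, so an 8-unit rise in x_{West} moves x_{East} by −0.25 × 8 = −2. East's best response falls — the actions are strategic substitutes.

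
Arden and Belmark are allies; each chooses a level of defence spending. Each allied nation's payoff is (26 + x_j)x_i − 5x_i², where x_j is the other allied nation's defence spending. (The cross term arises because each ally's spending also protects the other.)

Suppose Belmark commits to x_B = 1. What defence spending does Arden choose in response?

2.7

Arden's payoff is (26 + x_B)x_A − 5x_A².
∂π/∂x_A = 26 + x_B − 10x_A = 0, so x_A = 2.6 + 0.1x_B.
At x_B = 1: x_A = 2.6 + 0.1·1 = 2.7.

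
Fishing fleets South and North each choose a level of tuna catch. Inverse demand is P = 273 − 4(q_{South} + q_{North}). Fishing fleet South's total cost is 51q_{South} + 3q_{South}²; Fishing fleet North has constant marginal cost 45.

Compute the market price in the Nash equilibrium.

141

Fishing fleet South's profit: π = q_{South}(273 − 4(q_{South} + q_{North})) − 51q_{South} − 3q_{South}².
∂π/∂q_{South} = 222 − 14q_{South} − 4q_{North} = 0, so q_{South} = 111/7 − (2/7)q_{North}.
For North: ∂π/∂q_{North} = 228 − 8q_{North} − 4q_{South} = 0 ⇒ q_{North} = 28.5 − 0.5q_{South}.
Substituting the second reaction function into the first: q_{South} = 111/7 − (2/7)(28.5 − 0.5q_{South}), which gives (6/7)q_{South} = 54/7 ⇒ q_{South} = 9.
Then q_{North} = 28.5 − 0.5·9 = 24.
Equilibrium price: P = 273 − 4·33 = 141.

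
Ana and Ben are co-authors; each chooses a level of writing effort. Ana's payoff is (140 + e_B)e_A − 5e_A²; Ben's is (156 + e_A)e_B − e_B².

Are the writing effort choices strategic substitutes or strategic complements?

strategic complements

Expanding Ana's payoff: 140e_A + e_Be_A − 5e_A².
∂π/∂e_A = 140 + e_B − 10e_A = 0, so e_A = 14 + 0.1e_B.
The best-response slope de_A/de_B = 0.1 > 0: the reaction function is upward-sloping, so the choices are strategic complements.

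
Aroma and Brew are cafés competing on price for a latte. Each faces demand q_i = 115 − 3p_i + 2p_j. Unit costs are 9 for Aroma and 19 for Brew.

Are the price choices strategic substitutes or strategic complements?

strategic complements

Aroma's profit: π = (p_{Aroma} − 9)(115 − 3p_{Aroma} + 2p_{Brew}).
∂π/∂p_{Aroma} = 142 − 6p_{Aroma} + 2p_{Brew} = 0 ⇒ p_{Aroma} = 71/3 + (1/3)p_{Brew}.
The best-response slope dp_{Aroma}/dp_{Brew} = 1/3 > 0: the reaction function is upward-sloping, so the choices are strategic complements.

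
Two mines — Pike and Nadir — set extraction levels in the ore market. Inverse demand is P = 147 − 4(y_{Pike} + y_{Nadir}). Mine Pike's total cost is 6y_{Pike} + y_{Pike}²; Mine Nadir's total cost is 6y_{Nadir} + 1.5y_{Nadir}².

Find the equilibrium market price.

Mine Pike's profit: π = y_{Pike}(147 − 4(y_{Pike} + y_{Nadir})) − 6y_{Pike} − y_{Pike}².
∂π/∂y_{Pike} = 141 − 10y_{Pike} − 4y_{Nadir} = 0, so y_{Pike} = 14.1 − 0.4y_{Nadir}.
For Nadir: ∂π/∂y_{Nadir} = 141 − 11y_{Nadir} − 4y_{Pike} = 0 ⇒ y_{Nadir} = 141/11 − (4/11)y_{Pike}.
Substituting the second reaction function into the first: y_{Pike} = 14.1 − 0.4(141/11 − (4/11)y_{Pike}), which gives (47/55)y_{Pike} = 987/110 ⇒ y_{Pike} = 10.5.
Then y_{Nadir} = 141/11 − (4/11)·10.5 = 9.
Equilibrium price: P = 147 − 4·19.5 = 69.

69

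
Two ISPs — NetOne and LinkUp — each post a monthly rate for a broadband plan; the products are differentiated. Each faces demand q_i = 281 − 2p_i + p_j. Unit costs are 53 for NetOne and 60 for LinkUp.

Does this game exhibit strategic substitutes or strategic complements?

NetOne's profit: π = (p_{NetOne} − 53)(281 − 2p_{NetOne} + p_{LinkUp}).
∂π/∂p_{NetOne} = 387 − 4p_{NetOne} + p_{LinkUp} = 0 ⇒ p_{NetOne} = 96.75 + 0.25p_{LinkUp}.
The best-response slope dp_{NetOne}/dp_{LinkUp} = 0.25 > 0: the reaction function is upward-sloping, so the choices are strategic complements.

strategic complements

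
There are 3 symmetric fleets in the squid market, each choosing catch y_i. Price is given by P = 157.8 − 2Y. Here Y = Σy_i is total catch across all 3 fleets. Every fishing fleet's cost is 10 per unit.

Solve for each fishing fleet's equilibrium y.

A representative fishing fleet's profit is π_i = y_i(157.8 − 2Y) − 10y_i, with Y = y_i + Σ_{j≠i} y_j.
First-order condition: 147.8 − 4y_i − 2Σ_{j≠i} y_j = 0.
In a symmetric equilibrium every fishing fleet chooses the same y, so Σ_{j≠i} y_j = 2y. The condition becomes 147.8 − 8y = 0, giving y = 147.8/8 = 18.475.

18.475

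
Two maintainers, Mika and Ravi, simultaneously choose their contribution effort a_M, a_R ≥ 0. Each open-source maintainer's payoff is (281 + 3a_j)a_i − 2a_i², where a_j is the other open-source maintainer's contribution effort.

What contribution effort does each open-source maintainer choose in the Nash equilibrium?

Mika's payoff is (281 + 3a_R)a_M − 2a_M².
∂π/∂a_M = 281 + 3a_R − 4a_M = 0, so a_M = 70.25 + 0.75a_R.
Setting a_M = a_R in the reaction function: a_M = 70.25 + 0.75a_M, so a_M = 70.25 / 0.25 = 281.

281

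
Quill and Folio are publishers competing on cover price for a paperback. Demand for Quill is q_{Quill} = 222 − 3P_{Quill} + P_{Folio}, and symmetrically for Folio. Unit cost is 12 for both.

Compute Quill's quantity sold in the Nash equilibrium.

118.8

Quill's profit: π = (P_{Quill} − 12)(222 − 3P_{Quill} + P_{Folio}).
∂π/∂P_{Quill} = 258 − 6P_{Quill} + P_{Folio} = 0 ⇒ P_{Quill} = 43 + (1/6)P_{Folio}.
By symmetry P_{Folio} = P_{Quill}; substituting into the reaction function, (5/6)P_{Quill} = 43 and P_{Quill} = 51.6.
q_{Quill} = 222 − 3·51.6 + 51.6 = 118.8.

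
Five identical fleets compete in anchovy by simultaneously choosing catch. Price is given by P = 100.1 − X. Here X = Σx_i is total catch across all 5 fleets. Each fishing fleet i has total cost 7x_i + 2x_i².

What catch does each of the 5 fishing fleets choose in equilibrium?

9.31

A representative fishing fleet's profit is π_i = x_i(100.1 − X) − 7x_i − 2x_i², with X = x_i + Σ_{j≠i} x_j.
First-order condition: 93.1 − 6x_i − Σ_{j≠i} x_j = 0.
Imposing symmetry (x_j = x for all j) turns Σ_{j≠i} x_j into 4x, so 93.1 = 10x and x = 9.31.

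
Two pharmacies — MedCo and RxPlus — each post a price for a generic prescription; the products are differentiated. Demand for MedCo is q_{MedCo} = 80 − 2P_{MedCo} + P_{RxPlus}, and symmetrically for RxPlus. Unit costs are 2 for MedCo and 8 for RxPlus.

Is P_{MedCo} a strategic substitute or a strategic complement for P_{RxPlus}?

strategic complements

MedCo's profit: π = (P_{MedCo} − 2)(80 − 2P_{MedCo} + P_{RxPlus}).
∂π/∂P_{MedCo} = 84 − 4P_{MedCo} + P_{RxPlus} = 0 ⇒ P_{MedCo} = 21 + 0.25P_{RxPlus}.
The best-response slope dP_{MedCo}/dP_{RxPlus} = 0.25 > 0: the reaction function is upward-sloping, so the choices are strategic complements.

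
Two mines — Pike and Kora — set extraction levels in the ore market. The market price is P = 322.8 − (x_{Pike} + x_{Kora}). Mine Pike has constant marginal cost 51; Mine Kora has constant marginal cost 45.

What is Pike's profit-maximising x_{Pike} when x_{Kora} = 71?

100.4

Mine Pike's profit: π = x_{Pike}(322.8 − (x_{Pike} + x_{Kora})) − 51x_{Pike}.
∂π/∂x_{Pike} = 271.8 − 2x_{Pike} − x_{Kora} = 0, so x_{Pike} = 135.9 − 0.5x_{Kora}.
At x_{Kora} = 71: x_{Pike} = 135.9 − 0.5·71 = 100.4.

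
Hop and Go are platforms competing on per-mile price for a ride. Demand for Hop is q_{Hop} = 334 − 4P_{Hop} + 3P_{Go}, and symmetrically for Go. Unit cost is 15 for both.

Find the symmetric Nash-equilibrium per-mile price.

Hop's profit: π = (P_{Hop} − 15)(334 − 4P_{Hop} + 3P_{Go}).
∂π/∂P_{Hop} = 394 − 8P_{Hop} + 3P_{Go} = 0 ⇒ P_{Hop} = 49.25 + 0.375P_{Go}.
The game is symmetric, so in equilibrium P_{Go} = P_{Hop}: the reaction function gives 0.625P_{Hop} = 49.25, hence P_{Hop} = 78.8.

78.8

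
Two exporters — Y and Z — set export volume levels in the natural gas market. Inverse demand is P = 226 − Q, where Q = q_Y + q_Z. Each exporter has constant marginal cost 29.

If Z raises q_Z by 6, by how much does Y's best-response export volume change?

Exporter Y's profit: π = q_Y(226 − (q_Y + q_Z)) − 29q_Y.
∂π/∂q_Y = 197 − 2q_Y − q_Z = 0, so q_Y = 98.5 − 0.5q_Z.
The reaction-function slope is −0.5, so a 6-unit rise in q_Z moves q_Y by −0.5 × 6 = −3. Y's best response falls — the actions are strategic substitutes.

-3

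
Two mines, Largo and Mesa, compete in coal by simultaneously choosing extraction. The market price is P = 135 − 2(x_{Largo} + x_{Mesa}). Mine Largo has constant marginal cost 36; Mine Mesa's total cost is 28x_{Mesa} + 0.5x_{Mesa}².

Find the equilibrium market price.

Mine Largo's profit: π = x_{Largo}(135 − 2(x_{Largo} + x_{Mesa})) − 36x_{Largo}.
∂π/∂x_{Largo} = 99 − 4x_{Largo} − 2x_{Mesa} = 0, so x_{Largo} = 24.75 − 0.5x_{Mesa}.
For Mesa: ∂π/∂x_{Mesa} = 107 − 5x_{Mesa} − 2x_{Largo} = 0 ⇒ x_{Mesa} = 21.4 − 0.4x_{Largo}.
Plugging x_{Mesa} into Largo's best response: x_{Largo} = 24.75 − 0.5(21.4 − 0.4x_{Largo}) ⇒ 0.8x_{Largo} = 14.05, so x_{Largo} = 17.5625.
Then x_{Mesa} = 21.4 − 0.4·17.5625 = 14.375.
Equilibrium price: P = 135 − 2·31.9375 = 71.125.

71.125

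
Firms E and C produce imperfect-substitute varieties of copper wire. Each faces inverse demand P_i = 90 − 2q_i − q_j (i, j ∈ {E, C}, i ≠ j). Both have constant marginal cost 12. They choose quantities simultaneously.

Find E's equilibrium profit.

Firm E's profit: π = q_E(90 − 2q_E − q_C) − 12q_E.
∂π/∂q_E = 78 − 4q_E − q_C = 0 ⇒ q_E = 19.5 − 0.25q_C.
The game is symmetric, so in equilibrium q_C = q_E: the reaction function gives 1.25q_E = 19.5, hence q_E = 15.6.
P_E = 90 − 2·15.6 − 15.6 = 43.2.
Profit = (43.2 − 12)·15.6 = 486.72.

486.72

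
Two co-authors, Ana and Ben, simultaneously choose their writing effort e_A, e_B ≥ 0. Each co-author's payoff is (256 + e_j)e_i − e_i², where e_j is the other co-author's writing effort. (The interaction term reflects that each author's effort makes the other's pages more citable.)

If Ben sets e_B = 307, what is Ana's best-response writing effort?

Ana's payoff is (256 + e_B)e_A − e_A².
∂π/∂e_A = 256 + e_B − 2e_A = 0, so e_A = 128 + 0.5e_B.
At e_B = 307: e_A = 128 + 0.5·307 = 281.5.

281.5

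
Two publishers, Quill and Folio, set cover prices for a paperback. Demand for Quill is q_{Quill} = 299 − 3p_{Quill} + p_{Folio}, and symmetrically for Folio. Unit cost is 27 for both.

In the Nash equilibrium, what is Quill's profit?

Quill's profit: π = (p_{Quill} − 27)(299 − 3p_{Quill} + p_{Folio}).
∂π/∂p_{Quill} = 380 − 6p_{Quill} + p_{Folio} = 0 ⇒ p_{Quill} = 190/3 + (1/6)p_{Folio}.
By symmetry p_{Folio} = p_{Quill}; substituting into the reaction function, (5/6)p_{Quill} = 190/3 and p_{Quill} = 76.
q_{Quill} = 299 − 3·76 + 76 = 147.
Profit = (76 − 27)·147 = 7203.

7203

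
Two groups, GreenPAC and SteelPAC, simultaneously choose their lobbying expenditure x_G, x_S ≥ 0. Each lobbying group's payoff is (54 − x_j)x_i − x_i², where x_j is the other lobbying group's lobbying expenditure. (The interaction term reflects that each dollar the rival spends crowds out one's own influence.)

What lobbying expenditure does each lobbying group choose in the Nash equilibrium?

GreenPAC's payoff is (54 − x_S)x_G − x_G².
∂π/∂x_G = 54 − x_S − 2x_G = 0, so x_G = 27 − 0.5x_S.
Setting x_G = x_S in the reaction function: x_G = 27 − 0.5x_G, so x_G = 27 / 1.5 = 18.

18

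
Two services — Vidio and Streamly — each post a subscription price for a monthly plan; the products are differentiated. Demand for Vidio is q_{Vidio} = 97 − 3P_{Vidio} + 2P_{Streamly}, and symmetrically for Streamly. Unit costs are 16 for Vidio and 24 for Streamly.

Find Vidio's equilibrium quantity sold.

65.25

Vidio's profit: π = (P_{Vidio} − 16)(97 − 3P_{Vidio} + 2P_{Streamly}).
∂π/∂P_{Vidio} = 145 − 6P_{Vidio} + 2P_{Streamly} = 0 ⇒ P_{Vidio} = 145/6 + (1/3)P_{Streamly}.
Similarly P_{Streamly} = 169/6 + (1/3)P_{Vidio}.
Solving the two reaction functions simultaneously: (1 − (1/3)(1/3))P_{Vidio} = 145/6 + (1/3)·(169/6), so (8/9)P_{Vidio} = 302/9 and P_{Vidio} = 37.75.
Then P_{Streamly} = 169/6 + (1/3)·37.75 = 40.75.
q_{Vidio} = 97 − 3·37.75 + 2·40.75 = 65.25.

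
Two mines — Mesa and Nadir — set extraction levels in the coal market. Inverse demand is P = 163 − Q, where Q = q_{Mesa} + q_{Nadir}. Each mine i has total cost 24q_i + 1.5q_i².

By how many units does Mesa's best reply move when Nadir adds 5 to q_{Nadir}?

Mine Mesa's profit: π = q_{Mesa}(163 − (q_{Mesa} + q_{Nadir})) − 24q_{Mesa} − 1.5q_{Mesa}².
∂π/∂q_{Mesa} = 139 − 5q_{Mesa} − q_{Nadir} = 0, so q_{Mesa} = 27.8 − 0.2q_{Nadir}.
The reaction-function slope is −0.2, so a 5-unit rise in q_{Nadir} moves q_{Mesa} by −0.2 × 5 = −1. Mesa's best response falls — the actions are strategic substitutes.

-1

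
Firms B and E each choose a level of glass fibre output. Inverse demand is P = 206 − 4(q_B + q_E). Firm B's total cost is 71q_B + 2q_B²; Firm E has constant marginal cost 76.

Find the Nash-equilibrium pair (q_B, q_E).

7, 12.75

Firm B's profit: π = q_B(206 − 4(q_B + q_E)) − 71q_B − 2q_B².
∂π/∂q_B = 135 − 12q_B − 4q_E = 0, so q_B = 11.25 − (1/3)q_E.
For E: ∂π/∂q_E = 130 − 8q_E − 4q_B = 0 ⇒ q_E = 16.25 − 0.5q_B.
Solving the two reaction functions simultaneously: (1 − (−1/3)(−0.5))q_B = 11.25 − (1/3)·16.25, so (5/6)q_B = 35/6 and q_B = 7.
Then q_E = 16.25 − 0.5·7 = 12.75.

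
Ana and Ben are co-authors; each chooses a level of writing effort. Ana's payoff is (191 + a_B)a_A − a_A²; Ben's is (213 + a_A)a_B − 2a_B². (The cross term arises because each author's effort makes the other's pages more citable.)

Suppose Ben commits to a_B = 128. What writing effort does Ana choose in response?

159.5

Expanding Ana's payoff: 191a_A + a_Ba_A − a_A².
∂π/∂a_A = 191 + a_B − 2a_A = 0, so a_A = 95.5 + 0.5a_B.
At a_B = 128: a_A = 95.5 + 0.5·128 = 159.5.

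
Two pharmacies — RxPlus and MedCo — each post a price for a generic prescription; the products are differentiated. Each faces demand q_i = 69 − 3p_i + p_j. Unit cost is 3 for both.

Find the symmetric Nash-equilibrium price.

15.6

RxPlus's profit: π = (p_{RxPlus} − 3)(69 − 3p_{RxPlus} + p_{MedCo}).
∂π/∂p_{RxPlus} = 78 − 6p_{RxPlus} + p_{MedCo} = 0 ⇒ p_{RxPlus} = 13 + (1/6)p_{MedCo}.
The game is symmetric, so in equilibrium p_{MedCo} = p_{RxPlus}: the reaction function gives (5/6)p_{RxPlus} = 13, hence p_{RxPlus} = 15.6.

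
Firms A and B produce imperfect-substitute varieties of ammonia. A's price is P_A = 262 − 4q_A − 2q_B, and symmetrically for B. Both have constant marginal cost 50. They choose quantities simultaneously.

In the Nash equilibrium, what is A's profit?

Firm A's profit: π = q_A(262 − 4q_A − 2q_B) − 50q_A.
∂π/∂q_A = 212 − 8q_A − 2q_B = 0 ⇒ q_A = 26.5 − 0.25q_B.
By symmetry q_B = q_A; substituting into the reaction function, 1.25q_A = 26.5 and q_A = 21.2.
P_A = 262 − 4·21.2 − 2·21.2 = 134.8.
Profit = (134.8 − 50)·21.2 = 1797.76.

1797.76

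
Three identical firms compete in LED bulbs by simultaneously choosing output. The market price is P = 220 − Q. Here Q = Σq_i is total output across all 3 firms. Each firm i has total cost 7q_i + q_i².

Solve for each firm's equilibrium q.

A representative firm's profit is π_i = q_i(220 − Q) − 7q_i − q_i², with Q = q_i + Σ_{j≠i} q_j.
First-order condition: 213 − 4q_i − Σ_{j≠i} q_j = 0.
Imposing symmetry (q_j = q for all j) turns Σ_{j≠i} q_j into 2q, so 213 = 6q and q = 35.5.

35.5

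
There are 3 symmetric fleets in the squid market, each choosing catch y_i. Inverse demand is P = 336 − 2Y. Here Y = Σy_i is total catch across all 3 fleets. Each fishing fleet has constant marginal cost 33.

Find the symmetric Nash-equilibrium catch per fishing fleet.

37.875

A representative fishing fleet's profit is π_i = y_i(336 − 2Y) − 33y_i, with Y = y_i + Σ_{j≠i} y_j.
First-order condition: 303 − 4y_i − 2Σ_{j≠i} y_j = 0.
With identical fishing fleets, set every y_j = y: then 303 − 4y − 4y = 0, i.e. y = 303/8 = 37.875.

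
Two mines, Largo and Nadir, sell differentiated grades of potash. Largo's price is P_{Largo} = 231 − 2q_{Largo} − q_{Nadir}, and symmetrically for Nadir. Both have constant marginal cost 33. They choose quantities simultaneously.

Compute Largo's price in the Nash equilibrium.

Mine Largo's profit: π = q_{Largo}(231 − 2q_{Largo} − q_{Nadir}) − 33q_{Largo}.
∂π/∂q_{Largo} = 198 − 4q_{Largo} − q_{Nadir} = 0 ⇒ q_{Largo} = 49.5 − 0.25q_{Nadir}.
By symmetry q_{Nadir} = q_{Largo}; substituting into the reaction function, 1.25q_{Largo} = 49.5 and q_{Largo} = 39.6.
P_{Largo} = 231 − 2·39.6 − 39.6 = 112.2.

112.2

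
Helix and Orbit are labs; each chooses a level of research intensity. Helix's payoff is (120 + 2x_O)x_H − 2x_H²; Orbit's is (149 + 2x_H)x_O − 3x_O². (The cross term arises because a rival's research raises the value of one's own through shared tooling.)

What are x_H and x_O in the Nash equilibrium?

Expanding Helix's payoff: 120x_H + 2x_Ox_H − 2x_H².
∂π/∂x_H = 120 + 2x_O − 4x_H = 0, so x_H = 30 + 0.5x_O.
Likewise for Orbit: x_O = 149/6 + (1/3)x_H.
Solving the two reaction functions simultaneously: (1 − (0.5)(1/3))x_H = 30 + 0.5·(149/6), so (5/6)x_H = 509/12 and x_H = 50.9.
Then x_O = 149/6 + (1/3)·50.9 = 41.8.

50.9, 41.8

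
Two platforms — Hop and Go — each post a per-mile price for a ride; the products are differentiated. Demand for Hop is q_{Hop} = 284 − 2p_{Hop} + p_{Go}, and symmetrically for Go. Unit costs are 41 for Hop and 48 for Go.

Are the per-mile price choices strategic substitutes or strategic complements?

Hop's profit: π = (p_{Hop} − 41)(284 − 2p_{Hop} + p_{Go}).
∂π/∂p_{Hop} = 366 − 4p_{Hop} + p_{Go} = 0 ⇒ p_{Hop} = 91.5 + 0.25p_{Go}.
The best-response slope dp_{Hop}/dp_{Go} = 0.25 > 0: the reaction function is upward-sloping, so the choices are strategic complements.

strategic complements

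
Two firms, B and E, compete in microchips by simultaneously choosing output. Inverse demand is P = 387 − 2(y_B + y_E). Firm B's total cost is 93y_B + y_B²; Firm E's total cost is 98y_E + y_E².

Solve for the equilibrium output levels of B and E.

Firm B's profit: π = y_B(387 − 2(y_B + y_E)) − 93y_B − y_B².
∂π/∂y_B = 294 − 6y_B − 2y_E = 0, so y_B = 49 − (1/3)y_E.
By the same steps for E: y_E = 289/6 − (1/3)y_B.
Plugging y_E into B's best response: y_B = 49 − (1/3)(289/6 − (1/3)y_B) ⇒ (8/9)y_B = 593/18, so y_B = 37.0625.
Then y_E = 289/6 − (1/3)·37.0625 = 35.8125.

37.0625, 35.8125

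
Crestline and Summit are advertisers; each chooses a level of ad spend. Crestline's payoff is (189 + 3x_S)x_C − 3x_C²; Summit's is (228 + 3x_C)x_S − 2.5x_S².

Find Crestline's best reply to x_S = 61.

Expanding Crestline's payoff: 189x_C + 3x_Sx_C − 3x_C².
∂π/∂x_C = 189 + 3x_S − 6x_C = 0, so x_C = 31.5 + 0.5x_S.
At x_S = 61: x_C = 31.5 + 0.5·61 = 62.

62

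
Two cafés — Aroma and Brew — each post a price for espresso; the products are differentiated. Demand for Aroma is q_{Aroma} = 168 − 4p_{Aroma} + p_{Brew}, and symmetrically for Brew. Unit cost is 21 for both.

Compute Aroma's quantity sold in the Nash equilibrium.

60

Aroma's profit: π = (p_{Aroma} − 21)(168 − 4p_{Aroma} + p_{Brew}).
∂π/∂p_{Aroma} = 252 − 8p_{Aroma} + p_{Brew} = 0 ⇒ p_{Aroma} = 31.5 + 0.125p_{Brew}.
The game is symmetric, so in equilibrium p_{Brew} = p_{Aroma}: the reaction function gives 0.875p_{Aroma} = 31.5, hence p_{Aroma} = 36.
q_{Aroma} = 168 − 4·36 + 36 = 60.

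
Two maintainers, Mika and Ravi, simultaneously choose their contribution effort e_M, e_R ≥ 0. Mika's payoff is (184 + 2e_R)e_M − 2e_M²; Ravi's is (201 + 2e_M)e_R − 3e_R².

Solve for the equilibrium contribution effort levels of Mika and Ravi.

75.3, 58.6

Expanding Mika's payoff: 184e_M + 2e_Re_M − 2e_M².
∂π/∂e_M = 184 + 2e_R − 4e_M = 0, so e_M = 46 + 0.5e_R.
Likewise for Ravi: e_R = 33.5 + (1/3)e_M.
Solving the two reaction functions simultaneously: (1 − (0.5)(1/3))e_M = 46 + 0.5·33.5, so (5/6)e_M = 62.75 and e_M = 75.3.
Then e_R = 33.5 + (1/3)·75.3 = 58.6.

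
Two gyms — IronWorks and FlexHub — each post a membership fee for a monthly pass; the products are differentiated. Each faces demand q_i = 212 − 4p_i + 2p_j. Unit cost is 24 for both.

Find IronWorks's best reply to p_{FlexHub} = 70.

IronWorks's profit: π = (p_{IronWorks} − 24)(212 − 4p_{IronWorks} + 2p_{FlexHub}).
∂π/∂p_{IronWorks} = 308 − 8p_{IronWorks} + 2p_{FlexHub} = 0 ⇒ p_{IronWorks} = 38.5 + 0.25p_{FlexHub}.
At p_{FlexHub} = 70: p_{IronWorks} = 38.5 + 0.25·70 = 56.

56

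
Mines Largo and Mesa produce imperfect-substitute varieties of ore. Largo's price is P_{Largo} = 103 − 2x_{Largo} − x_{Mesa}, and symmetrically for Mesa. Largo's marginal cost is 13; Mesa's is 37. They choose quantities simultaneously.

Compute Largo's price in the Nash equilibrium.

Mine Largo's profit: π = x_{Largo}(103 − 2x_{Largo} − x_{Mesa}) − 13x_{Largo}.
∂π/∂x_{Largo} = 90 − 4x_{Largo} − x_{Mesa} = 0 ⇒ x_{Largo} = 22.5 − 0.25x_{Mesa}.
Similarly x_{Mesa} = 16.5 − 0.25x_{Largo}.
Substituting the second reaction function into the first: x_{Largo} = 22.5 − 0.25(16.5 − 0.25x_{Largo}), which gives 0.9375x_{Largo} = 18.375 ⇒ x_{Largo} = 19.6.
Then x_{Mesa} = 16.5 − 0.25·19.6 = 11.6.
P_{Largo} = 103 − 2·19.6 − 11.6 = 52.2.

52.2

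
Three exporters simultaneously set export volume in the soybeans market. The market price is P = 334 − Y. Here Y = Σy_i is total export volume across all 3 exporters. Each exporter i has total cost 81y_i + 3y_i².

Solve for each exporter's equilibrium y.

25.3

A representative exporter's profit is π_i = y_i(334 − Y) − 81y_i − 3y_i², with Y = y_i + Σ_{j≠i} y_j.
First-order condition: 253 − 8y_i − Σ_{j≠i} y_j = 0.
Imposing symmetry (y_j = y for all j) turns Σ_{j≠i} y_j into 2y, so 253 = 10y and y = 25.3.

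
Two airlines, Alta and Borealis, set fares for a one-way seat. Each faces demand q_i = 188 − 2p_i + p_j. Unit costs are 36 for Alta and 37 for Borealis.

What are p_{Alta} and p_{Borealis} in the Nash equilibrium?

Alta's profit: π = (p_{Alta} − 36)(188 − 2p_{Alta} + p_{Borealis}).
∂π/∂p_{Alta} = 260 − 4p_{Alta} + p_{Borealis} = 0 ⇒ p_{Alta} = 65 + 0.25p_{Borealis}.
Similarly p_{Borealis} = 65.5 + 0.25p_{Alta}.
Substituting the second reaction function into the first: p_{Alta} = 65 + 0.25(65.5 + 0.25p_{Alta}), which gives 0.9375p_{Alta} = 81.375 ⇒ p_{Alta} = 86.8.
Then p_{Borealis} = 65.5 + 0.25·86.8 = 87.2.

86.8, 87.2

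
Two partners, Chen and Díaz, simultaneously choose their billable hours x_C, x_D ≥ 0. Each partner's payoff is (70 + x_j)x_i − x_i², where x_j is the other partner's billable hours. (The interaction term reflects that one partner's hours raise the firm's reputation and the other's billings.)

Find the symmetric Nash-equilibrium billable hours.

Chen's payoff is (70 + x_D)x_C − x_C².
∂π/∂x_C = 70 + x_D − 2x_C = 0, so x_C = 35 + 0.5x_D.
The game is symmetric, so in equilibrium x_D = x_C: the reaction function gives 0.5x_C = 35, hence x_C = 70.

70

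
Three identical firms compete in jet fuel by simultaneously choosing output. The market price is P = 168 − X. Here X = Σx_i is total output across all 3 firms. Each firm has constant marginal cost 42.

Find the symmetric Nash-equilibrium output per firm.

A representative firm's profit is π_i = x_i(168 − X) − 42x_i, with X = x_i + Σ_{j≠i} x_j.
First-order condition: 126 − 2x_i − Σ_{j≠i} x_j = 0.
In a symmetric equilibrium every firm chooses the same x, so Σ_{j≠i} x_j = 2x. The condition becomes 126 − 4x = 0, giving x = 126/4 = 31.5.

31.5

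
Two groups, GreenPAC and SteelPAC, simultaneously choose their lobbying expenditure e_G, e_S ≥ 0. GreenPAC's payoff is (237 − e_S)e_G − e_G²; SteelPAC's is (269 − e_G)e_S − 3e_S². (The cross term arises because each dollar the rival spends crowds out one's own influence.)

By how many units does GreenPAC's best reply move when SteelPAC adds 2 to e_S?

Expanding GreenPAC's payoff: 237e_G − e_Se_G − e_G².
∂π/∂e_G = 237 − e_S − 2e_G = 0, so e_G = 118.5 − 0.5e_S.
The reaction-function slope is −0.5, so a 2-unit rise in e_S moves e_G by −0.5 × 2 = −1. GreenPAC's best response falls — the actions are strategic substitutes.

-1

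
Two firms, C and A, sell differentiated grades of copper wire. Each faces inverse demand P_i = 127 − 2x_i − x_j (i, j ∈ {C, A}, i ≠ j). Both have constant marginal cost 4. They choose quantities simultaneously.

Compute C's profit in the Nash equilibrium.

Firm C's profit: π = x_C(127 − 2x_C − x_A) − 4x_C.
∂π/∂x_C = 123 − 4x_C − x_A = 0 ⇒ x_C = 30.75 − 0.25x_A.
Setting x_C = x_A in the reaction function: x_C = 30.75 − 0.25x_C, so x_C = 30.75 / 1.25 = 24.6.
P_C = 127 − 2·24.6 − 24.6 = 53.2.
Profit = (53.2 − 4)·24.6 = 1210.32.

1210.32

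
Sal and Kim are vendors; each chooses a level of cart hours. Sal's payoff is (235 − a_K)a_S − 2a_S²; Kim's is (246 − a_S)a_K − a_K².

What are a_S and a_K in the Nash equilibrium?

Expanding Sal's payoff: 235a_S − a_Ka_S − 2a_S².
∂π/∂a_S = 235 − a_K − 4a_S = 0, so a_S = 58.75 − 0.25a_K.
Likewise for Kim: a_K = 123 − 0.5a_S.
Substituting the second reaction function into the first: a_S = 58.75 − 0.25(123 − 0.5a_S), which gives 0.875a_S = 28 ⇒ a_S = 32.
Then a_K = 123 − 0.5·32 = 107.

32, 107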